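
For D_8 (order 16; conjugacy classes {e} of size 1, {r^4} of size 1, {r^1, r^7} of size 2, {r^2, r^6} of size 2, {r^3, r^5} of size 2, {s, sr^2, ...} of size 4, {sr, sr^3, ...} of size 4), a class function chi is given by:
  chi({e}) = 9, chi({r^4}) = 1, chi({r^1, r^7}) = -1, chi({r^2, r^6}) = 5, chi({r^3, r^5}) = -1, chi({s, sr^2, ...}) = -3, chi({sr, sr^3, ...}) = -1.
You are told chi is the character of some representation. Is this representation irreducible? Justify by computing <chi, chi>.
Not irreducible (reducible): <chi, chi> = 11 > 1.

<chi, chi> = (1/|G|) sum_C |C| * |chi(C)|^2 = (1/16)[1*|9|^2 + 1*|1|^2 + 2*|-1|^2 + 2*|5|^2 + 2*|-1|^2 + 4*|-3|^2 + 4*|-1|^2]
  = (1/16)[(81) + (1) + (2) + (50) + (2) + (36) + (4)] = 176/16 = 11.
A character is irreducible iff <chi, chi> = 1, so this representation is reducible.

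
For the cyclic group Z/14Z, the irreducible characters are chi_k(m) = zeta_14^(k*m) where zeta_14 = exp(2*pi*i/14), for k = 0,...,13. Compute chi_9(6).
chi_9(6) = zeta_14^54 = exp(-2*I*pi/7)

Explanation: chi_9(6) = zeta_14^(9*6) = zeta_14^54. Since zeta_14^14 = 1, this equals zeta_14^12 = exp(2*pi*i*12/14) = exp(-2*I*pi/7).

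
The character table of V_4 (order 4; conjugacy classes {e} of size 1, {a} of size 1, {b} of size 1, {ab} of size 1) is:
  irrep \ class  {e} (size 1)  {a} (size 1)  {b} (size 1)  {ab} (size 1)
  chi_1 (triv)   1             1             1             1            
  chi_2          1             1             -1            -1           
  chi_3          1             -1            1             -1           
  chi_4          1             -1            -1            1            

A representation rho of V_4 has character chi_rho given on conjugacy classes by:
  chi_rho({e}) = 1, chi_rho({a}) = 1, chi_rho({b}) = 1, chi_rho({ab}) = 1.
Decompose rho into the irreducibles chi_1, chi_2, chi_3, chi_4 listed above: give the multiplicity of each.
Multiplicities: chi_1: 1, chi_2: 0, chi_3: 0, chi_4: 0.

Reasoning: Use <chi_rho, chi> = (1/|G|) sum_C |C| * chi_rho(C) * conj(chi(C)) with |G| = 4 for each irreducible chi in the table:
  <chi_rho, chi_1> = (1/4)[1*(1)*conj(1) + 1*(1)*conj(1) + 1*(1)*conj(1) + 1*(1)*conj(1)]
      = (1/4)[(1) + (1) + (1) + (1)] = 4/4 = 1
  <chi_rho, chi_2> = (1/4)[1*(1)*conj(1) + 1*(1)*conj(1) + 1*(1)*conj(-1) + 1*(1)*conj(-1)]
      = (1/4)[(1) + (1) + (-1) + (-1)] = 0/4 = 0
  <chi_rho, chi_3> = (1/4)[1*(1)*conj(1) + 1*(1)*conj(-1) + 1*(1)*conj(1) + 1*(1)*conj(-1)]
      = (1/4)[(1) + (-1) + (1) + (-1)] = 0/4 = 0
  <chi_rho, chi_4> = (1/4)[1*(1)*conj(1) + 1*(1)*conj(-1) + 1*(1)*conj(-1) + 1*(1)*conj(1)]
      = (1/4)[(1) + (-1) + (-1) + (1)] = 0/4 = 0
Dimension check: dim(rho) = sum (mult * dim) = 1*1 + 0*1 + 0*1 + 0*1 = 1 = chi_rho(e) = 1.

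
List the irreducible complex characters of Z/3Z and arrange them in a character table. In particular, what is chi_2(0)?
Character table of Z/3Z (irreps indexed chi_0,...,chi_2 with chi_k(m) = zeta_3^(k*m), zeta_3 = exp(2*pi*i/3)):
  irrep \ class  {0} (size 1)  {1} (size 1)    {2} (size 1)  
  chi_0          1             1               1             
  chi_1          1             exp(2*I*pi/3)   exp(-2*I*pi/3)
  chi_2          1             exp(-2*I*pi/3)  exp(2*I*pi/3) 

Spot check: chi_2(0) = zeta_3^(2*0) = zeta_3^0 = 1.

Argument: Z/3Z is abelian, so all 3 irreducible complex representations are 1-dimensional. They are given by chi_k(m) = zeta_3^(k*m) for k = 0,...,2. Row orthogonality: sum_m chi_k(m) conj(chi_l(m)) = 3 * [k = l].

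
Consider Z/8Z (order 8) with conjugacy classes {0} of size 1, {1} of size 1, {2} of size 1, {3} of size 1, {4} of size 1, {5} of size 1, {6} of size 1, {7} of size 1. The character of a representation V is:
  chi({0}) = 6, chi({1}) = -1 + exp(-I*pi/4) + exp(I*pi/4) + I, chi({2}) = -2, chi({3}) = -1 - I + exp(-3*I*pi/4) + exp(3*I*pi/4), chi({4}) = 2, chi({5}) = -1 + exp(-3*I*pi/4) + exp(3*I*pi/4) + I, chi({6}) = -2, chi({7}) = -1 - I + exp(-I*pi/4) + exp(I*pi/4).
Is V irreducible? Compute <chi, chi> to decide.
Not irreducible (reducible): <chi, chi> = 8 > 1.

Explanation: <chi, chi> = (1/|G|) sum_C |C| * |chi(C)|^2 = (1/8)[1*|6|^2 + 1*|-1 + exp(-I*pi/4) + exp(I*pi/4) + I|^2 + 1*|-2|^2 + 1*|-1 - I + exp(-3*I*pi/4) + exp(3*I*pi/4)|^2 + 1*|2|^2 + 1*|-1 + exp(-3*I*pi/4) + exp(3*I*pi/4) + I|^2 + 1*|-2|^2 + 1*|-1 - I + exp(-I*pi/4) + exp(I*pi/4)|^2]
  = (1/8)[(36) + (4 - 2*exp(I*pi/4) - 2*exp(-I*pi/4)) + (4) + (4 - 2*exp(3*I*pi/4) - 2*exp(-3*I*pi/4)) + (4) + (4 - 2*exp(3*I*pi/4) - 2*exp(-3*I*pi/4)) + (4) + (4 - 2*exp(I*pi/4) - 2*exp(-I*pi/4))] = 64/8 = 8.
(Exp terms are combined using exp(i*s)*conj(exp(i*t)) = exp(i*(s-t)), and sums of them are collapsed using the identity that for every m > 1 the m distinct m-th roots of unity sum to 0, e.g. 1 + exp(2*I*pi/3) + exp(-2*I*pi/3) = 0.)
A character is irreducible iff <chi, chi> = 1, so this representation is reducible.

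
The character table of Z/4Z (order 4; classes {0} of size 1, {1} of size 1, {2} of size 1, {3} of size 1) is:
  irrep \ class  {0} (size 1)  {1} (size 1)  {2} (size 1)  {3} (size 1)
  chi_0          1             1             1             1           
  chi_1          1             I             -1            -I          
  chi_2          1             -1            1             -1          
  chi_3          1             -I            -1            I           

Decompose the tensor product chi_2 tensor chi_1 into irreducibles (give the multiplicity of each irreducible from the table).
chi_2 tensor chi_1 = chi_3 (all other irreducibles have multiplicity 0).

Details: The character of a tensor product is the pointwise product (chi_2 * chi_1)(C) = chi_2(C) * chi_1(C):
  {0}: (1)*(1), {1}: (-1)*(I), {2}: (1)*(-1), {3}: (-1)*(-I)
so (chi_2 * chi_1) takes values
  {0} -> 1, {1} -> -I, {2} -> -1, {3} -> I.
Now take the inner product of this character with each irreducible chi from the table, <chi_2*chi_1, chi> = (1/4) sum_C |C| (chi_2*chi_1)(C) conj(chi(C)):
  <chi_2*chi_1, chi_0> = (1/4)[1*(1)*conj(1) + 1*(-I)*conj(1) + 1*(-1)*conj(1) + 1*(I)*conj(1)]
      = (1/4)[(1) + (-I) + (-1) + (I)] = 0/4 = 0
  <chi_2*chi_1, chi_1> = (1/4)[1*(1)*conj(1) + 1*(-I)*conj(I) + 1*(-1)*conj(-1) + 1*(I)*conj(-I)]
      = (1/4)[(1) + (-1) + (1) + (-1)] = 0/4 = 0
  <chi_2*chi_1, chi_2> = (1/4)[1*(1)*conj(1) + 1*(-I)*conj(-1) + 1*(-1)*conj(1) + 1*(I)*conj(-1)]
      = (1/4)[(1) + (I) + (-1) + (-I)] = 0/4 = 0
  <chi_2*chi_1, chi_3> = (1/4)[1*(1)*conj(1) + 1*(-I)*conj(-I) + 1*(-1)*conj(-1) + 1*(I)*conj(I)]
      = (1/4)[(1) + (1) + (1) + (1)] = 4/4 = 1
(Exp terms are combined using exp(i*s)*conj(exp(i*t)) = exp(i*(s-t)), and sums of them are collapsed using the identity that for every m > 1 the m distinct m-th roots of unity sum to 0, e.g. 1 + exp(2*I*pi/3) + exp(-2*I*pi/3) = 0.)
Hence the multiplicities are chi_3: 1. Dimension check: dim(chi_2)*dim(chi_1) = 1*1 = 1 and sum (mult * dim) = 1*1 = 1.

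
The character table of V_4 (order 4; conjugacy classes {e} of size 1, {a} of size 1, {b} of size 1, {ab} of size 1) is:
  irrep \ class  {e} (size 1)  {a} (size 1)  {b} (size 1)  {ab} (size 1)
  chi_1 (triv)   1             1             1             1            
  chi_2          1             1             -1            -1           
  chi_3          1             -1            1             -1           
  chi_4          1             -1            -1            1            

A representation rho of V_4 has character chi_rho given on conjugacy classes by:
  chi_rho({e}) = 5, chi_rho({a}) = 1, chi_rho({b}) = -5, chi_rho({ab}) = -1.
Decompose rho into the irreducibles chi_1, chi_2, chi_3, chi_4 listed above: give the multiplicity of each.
Multiplicities: chi_1: 0, chi_2: 3, chi_3: 0, chi_4: 2.

Argument: Use <chi_rho, chi> = (1/|G|) sum_C |C| * chi_rho(C) * conj(chi(C)) with |G| = 4 for each irreducible chi in the table:
  <chi_rho, chi_1> = (1/4)[1*(5)*conj(1) + 1*(1)*conj(1) + 1*(-5)*conj(1) + 1*(-1)*conj(1)]
      = (1/4)[(5) + (1) + (-5) + (-1)] = 0/4 = 0
  <chi_rho, chi_2> = (1/4)[1*(5)*conj(1) + 1*(1)*conj(1) + 1*(-5)*conj(-1) + 1*(-1)*conj(-1)]
      = (1/4)[(5) + (1) + (5) + (1)] = 12/4 = 3
  <chi_rho, chi_3> = (1/4)[1*(5)*conj(1) + 1*(1)*conj(-1) + 1*(-5)*conj(1) + 1*(-1)*conj(-1)]
      = (1/4)[(5) + (-1) + (-5) + (1)] = 0/4 = 0
  <chi_rho, chi_4> = (1/4)[1*(5)*conj(1) + 1*(1)*conj(-1) + 1*(-5)*conj(-1) + 1*(-1)*conj(1)]
      = (1/4)[(5) + (-1) + (5) + (-1)] = 8/4 = 2
Dimension check: dim(rho) = sum (mult * dim) = 0*1 + 3*1 + 0*1 + 2*1 = 5 = chi_rho(e) = 5.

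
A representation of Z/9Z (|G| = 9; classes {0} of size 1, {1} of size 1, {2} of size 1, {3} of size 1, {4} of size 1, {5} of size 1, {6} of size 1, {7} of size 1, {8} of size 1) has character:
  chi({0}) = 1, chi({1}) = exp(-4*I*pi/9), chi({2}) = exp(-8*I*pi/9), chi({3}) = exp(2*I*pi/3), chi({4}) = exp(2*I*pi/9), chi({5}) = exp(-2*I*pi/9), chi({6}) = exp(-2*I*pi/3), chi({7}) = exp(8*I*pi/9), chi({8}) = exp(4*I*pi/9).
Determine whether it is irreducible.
Irreducible: <chi, chi> = 1.

Justification: <chi, chi> = (1/|G|) sum_C |C| * |chi(C)|^2 = (1/9)[1*|1|^2 + 1*|exp(-4*I*pi/9)|^2 + 1*|exp(-8*I*pi/9)|^2 + 1*|exp(2*I*pi/3)|^2 + 1*|exp(2*I*pi/9)|^2 + 1*|exp(-2*I*pi/9)|^2 + 1*|exp(-2*I*pi/3)|^2 + 1*|exp(8*I*pi/9)|^2 + 1*|exp(4*I*pi/9)|^2]
  = (1/9)[(1) + (1) + (1) + (1) + (1) + (1) + (1) + (1) + (1)] = 9/9 = 1.
(Exp terms are combined using exp(i*s)*conj(exp(i*t)) = exp(i*(s-t)), and sums of them are collapsed using the identity that for every m > 1 the m distinct m-th roots of unity sum to 0, e.g. 1 + exp(2*I*pi/3) + exp(-2*I*pi/3) = 0.)
A character is irreducible iff <chi, chi> = 1, so this representation is irreducible.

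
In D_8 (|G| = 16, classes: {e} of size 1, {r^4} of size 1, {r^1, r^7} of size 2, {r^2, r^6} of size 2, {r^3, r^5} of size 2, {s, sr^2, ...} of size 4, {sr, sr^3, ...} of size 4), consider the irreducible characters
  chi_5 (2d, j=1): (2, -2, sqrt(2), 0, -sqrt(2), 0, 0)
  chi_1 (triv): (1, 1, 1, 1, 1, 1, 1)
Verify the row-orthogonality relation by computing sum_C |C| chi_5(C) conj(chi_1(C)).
Sum = 0; so <chi_5, chi_1> = 0 (distinct irreducibles are orthogonal).

Proof sketch: Compute term by term over conjugacy classes (|C| * chi_5(C) * conj(chi_1(C))):
  1*(2)*conj(1) + 1*(-2)*conj(1) + 2*(sqrt(2))*conj(1) + 2*(0)*conj(1) + 2*(-sqrt(2))*conj(1) + 4*(0)*conj(1) + 4*(0)*conj(1)
  = (2) + (-2) + (2*sqrt(2)) + (0) + (-2*sqrt(2)) + (0) + (0)
  = 0.
Dividing by |G| = 16 gives 0/16 = 0, matching the row-orthogonality relation <chi_5, chi_1> = [chi_5 = chi_1].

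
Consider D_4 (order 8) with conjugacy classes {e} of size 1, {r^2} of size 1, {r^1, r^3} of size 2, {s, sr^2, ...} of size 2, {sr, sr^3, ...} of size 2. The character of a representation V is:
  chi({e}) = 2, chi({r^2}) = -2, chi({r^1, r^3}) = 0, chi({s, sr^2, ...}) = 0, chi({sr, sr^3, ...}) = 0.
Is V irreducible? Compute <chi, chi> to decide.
Irreducible: <chi, chi> = 1.

Argument: <chi, chi> = (1/|G|) sum_C |C| * |chi(C)|^2 = (1/8)[1*|2|^2 + 1*|-2|^2 + 2*|0|^2 + 2*|0|^2 + 2*|0|^2]
  = (1/8)[(4) + (4) + (0) + (0) + (0)] = 8/8 = 1.
A character is irreducible iff <chi, chi> = 1, so this representation is irreducible.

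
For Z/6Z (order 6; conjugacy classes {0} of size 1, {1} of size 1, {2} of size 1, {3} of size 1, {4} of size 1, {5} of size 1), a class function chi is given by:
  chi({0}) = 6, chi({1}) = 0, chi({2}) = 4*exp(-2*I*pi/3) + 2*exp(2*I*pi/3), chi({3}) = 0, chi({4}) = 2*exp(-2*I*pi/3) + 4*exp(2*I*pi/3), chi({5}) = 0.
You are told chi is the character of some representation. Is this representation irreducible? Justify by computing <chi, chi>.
Not irreducible (reducible): <chi, chi> = 10 > 1.

Solution. <chi, chi> = (1/|G|) sum_C |C| * |chi(C)|^2 = (1/6)[1*|6|^2 + 1*|0|^2 + 1*|4*exp(-2*I*pi/3) + 2*exp(2*I*pi/3)|^2 + 1*|0|^2 + 1*|2*exp(-2*I*pi/3) + 4*exp(2*I*pi/3)|^2 + 1*|0|^2]
  = (1/6)[(36) + (0) + (12) + (0) + (12) + (0)] = 60/6 = 10.
(Exp terms are combined using exp(i*s)*conj(exp(i*t)) = exp(i*(s-t)), and sums of them are collapsed using the identity that for every m > 1 the m distinct m-th roots of unity sum to 0, e.g. 1 + exp(2*I*pi/3) + exp(-2*I*pi/3) = 0.)
A character is irreducible iff <chi, chi> = 1, so this representation is reducible.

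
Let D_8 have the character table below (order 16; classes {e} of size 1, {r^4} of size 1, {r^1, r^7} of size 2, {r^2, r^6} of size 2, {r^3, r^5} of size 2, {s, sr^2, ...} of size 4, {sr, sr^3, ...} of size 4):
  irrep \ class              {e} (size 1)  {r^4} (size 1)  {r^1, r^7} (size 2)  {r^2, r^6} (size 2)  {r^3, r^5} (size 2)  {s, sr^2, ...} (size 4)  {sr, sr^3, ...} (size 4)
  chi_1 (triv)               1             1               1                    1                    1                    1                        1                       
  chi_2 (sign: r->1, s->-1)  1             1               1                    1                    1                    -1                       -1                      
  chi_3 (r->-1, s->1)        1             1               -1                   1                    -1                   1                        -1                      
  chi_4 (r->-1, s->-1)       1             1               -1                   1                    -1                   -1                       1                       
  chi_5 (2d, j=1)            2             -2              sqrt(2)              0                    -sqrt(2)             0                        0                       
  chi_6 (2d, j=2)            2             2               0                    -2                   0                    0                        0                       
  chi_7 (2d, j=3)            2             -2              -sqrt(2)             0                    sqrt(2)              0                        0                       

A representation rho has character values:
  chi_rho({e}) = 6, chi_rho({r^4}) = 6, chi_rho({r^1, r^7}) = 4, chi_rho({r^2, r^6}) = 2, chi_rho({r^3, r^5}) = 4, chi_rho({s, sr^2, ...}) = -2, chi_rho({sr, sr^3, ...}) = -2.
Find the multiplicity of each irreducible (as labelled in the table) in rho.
Multiplicities: chi_1: 1, chi_2: 3, chi_3: 0, chi_4: 0, chi_5: 0, chi_6: 1, chi_7: 0.

Proof sketch: Use <chi_rho, chi> = (1/|G|) sum_C |C| * chi_rho(C) * conj(chi(C)) with |G| = 16 for each irreducible chi in the table:
  <chi_rho, chi_1> = (1/16)[1*(6)*conj(1) + 1*(6)*conj(1) + 2*(4)*conj(1) + 2*(2)*conj(1) + 2*(4)*conj(1) + 4*(-2)*conj(1) + 4*(-2)*conj(1)]
      = (1/16)[(6) + (6) + (8) + (4) + (8) + (-8) + (-8)] = 16/16 = 1
  <chi_rho, chi_2> = (1/16)[1*(6)*conj(1) + 1*(6)*conj(1) + 2*(4)*conj(1) + 2*(2)*conj(1) + 2*(4)*conj(1) + 4*(-2)*conj(-1) + 4*(-2)*conj(-1)]
      = (1/16)[(6) + (6) + (8) + (4) + (8) + (8) + (8)] = 48/16 = 3
  <chi_rho, chi_3> = (1/16)[1*(6)*conj(1) + 1*(6)*conj(1) + 2*(4)*conj(-1) + 2*(2)*conj(1) + 2*(4)*conj(-1) + 4*(-2)*conj(1) + 4*(-2)*conj(-1)]
      = (1/16)[(6) + (6) + (-8) + (4) + (-8) + (-8) + (8)] = 0/16 = 0
  <chi_rho, chi_4> = (1/16)[1*(6)*conj(1) + 1*(6)*conj(1) + 2*(4)*conj(-1) + 2*(2)*conj(1) + 2*(4)*conj(-1) + 4*(-2)*conj(-1) + 4*(-2)*conj(1)]
      = (1/16)[(6) + (6) + (-8) + (4) + (-8) + (8) + (-8)] = 0/16 = 0
  <chi_rho, chi_5> = (1/16)[1*(6)*conj(2) + 1*(6)*conj(-2) + 2*(4)*conj(sqrt(2)) + 2*(2)*conj(0) + 2*(4)*conj(-sqrt(2)) + 4*(-2)*conj(0) + 4*(-2)*conj(0)]
      = (1/16)[(12) + (-12) + (8*sqrt(2)) + (0) + (-8*sqrt(2)) + (0) + (0)] = 0/16 = 0
  <chi_rho, chi_6> = (1/16)[1*(6)*conj(2) + 1*(6)*conj(2) + 2*(4)*conj(0) + 2*(2)*conj(-2) + 2*(4)*conj(0) + 4*(-2)*conj(0) + 4*(-2)*conj(0)]
      = (1/16)[(12) + (12) + (0) + (-8) + (0) + (0) + (0)] = 16/16 = 1
  <chi_rho, chi_7> = (1/16)[1*(6)*conj(2) + 1*(6)*conj(-2) + 2*(4)*conj(-sqrt(2)) + 2*(2)*conj(0) + 2*(4)*conj(sqrt(2)) + 4*(-2)*conj(0) + 4*(-2)*conj(0)]
      = (1/16)[(12) + (-12) + (-8*sqrt(2)) + (0) + (8*sqrt(2)) + (0) + (0)] = 0/16 = 0
Dimension check: dim(rho) = sum (mult * dim) = 1*1 + 3*1 + 0*1 + 0*1 + 0*2 + 1*2 + 0*2 = 6 = chi_rho(e) = 6.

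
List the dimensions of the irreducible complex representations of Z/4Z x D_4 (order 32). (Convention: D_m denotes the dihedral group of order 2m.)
Dimensions: 1, 1, 1, 1, 1, 1, 1, 1, 1, 1, 1, 1, 1, 1, 1, 1, 2, 2, 2, 2

Working: There are 20 irreducibles (= number of conjugacy classes). Their dimensions d_i satisfy sum d_i^2 = |G| = 32: 1 + 1 + 1 + 1 + 1 + 1 + 1 + 1 + 1 + 1 + 1 + 1 + 1 + 1 + 1 + 1 + 4 + 4 + 4 + 4 = 32. (For the product with Z/4Z: each of the 4 1-dim characters of Z/4Z tensors with each irrep of D_4, giving 4 copies of each D_4-dimension.)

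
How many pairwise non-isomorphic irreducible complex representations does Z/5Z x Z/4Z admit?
20

Justification: The number of irreducible complex representations of a finite group equals its number of conjugacy classes. Z/5Z x Z/4Z is abelian of order 20, so every element is its own conjugacy class: 20 classes, so Z/5Z x Z/4Z (order 20) has exactly 20 irreducible complex representations.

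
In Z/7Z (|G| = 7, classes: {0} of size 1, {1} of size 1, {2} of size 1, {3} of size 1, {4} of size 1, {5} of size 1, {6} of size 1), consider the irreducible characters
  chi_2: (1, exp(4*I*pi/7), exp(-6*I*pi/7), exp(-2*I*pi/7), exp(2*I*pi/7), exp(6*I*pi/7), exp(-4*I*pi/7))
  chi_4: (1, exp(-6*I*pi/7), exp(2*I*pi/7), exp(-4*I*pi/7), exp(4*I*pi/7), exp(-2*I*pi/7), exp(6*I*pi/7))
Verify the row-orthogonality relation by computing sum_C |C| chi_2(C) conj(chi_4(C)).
Sum = 0; so <chi_2, chi_4> = 0 (distinct irreducibles are orthogonal).

Why: Compute term by term over conjugacy classes (|C| * chi_2(C) * conj(chi_4(C))):
  1*(1)*conj(1) + 1*(exp(4*I*pi/7))*conj(exp(-6*I*pi/7)) + 1*(exp(-6*I*pi/7))*conj(exp(2*I*pi/7)) + 1*(exp(-2*I*pi/7))*conj(exp(-4*I*pi/7)) + 1*(exp(2*I*pi/7))*conj(exp(4*I*pi/7)) + 1*(exp(6*I*pi/7))*conj(exp(-2*I*pi/7)) + 1*(exp(-4*I*pi/7))*conj(exp(6*I*pi/7))
  = (1) + (exp(-4*I*pi/7)) + (exp(6*I*pi/7)) + (exp(2*I*pi/7)) + (exp(-2*I*pi/7)) + (exp(-6*I*pi/7)) + (exp(4*I*pi/7))
  = 0.
(Exp terms are combined using exp(i*s)*conj(exp(i*t)) = exp(i*(s-t)), and sums of them are collapsed using the identity that for every m > 1 the m distinct m-th roots of unity sum to 0, e.g. 1 + exp(2*I*pi/3) + exp(-2*I*pi/3) = 0.)
Dividing by |G| = 7 gives 0/7 = 0, matching the row-orthogonality relation <chi_2, chi_4> = [chi_2 = chi_4].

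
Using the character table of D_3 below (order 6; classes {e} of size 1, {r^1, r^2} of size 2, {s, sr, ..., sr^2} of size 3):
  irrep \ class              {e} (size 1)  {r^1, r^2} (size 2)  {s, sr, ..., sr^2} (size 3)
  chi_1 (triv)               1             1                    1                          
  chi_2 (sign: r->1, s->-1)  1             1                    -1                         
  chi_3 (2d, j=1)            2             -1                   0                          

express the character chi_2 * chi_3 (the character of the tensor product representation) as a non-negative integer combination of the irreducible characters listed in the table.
chi_2 tensor chi_3 = chi_3 (all other irreducibles have multiplicity 0).

Why: The character of a tensor product is the pointwise product (chi_2 * chi_3)(C) = chi_2(C) * chi_3(C):
  {e}: (1)*(2), {r^1, r^2}: (1)*(-1), {s, sr, ..., sr^2}: (-1)*(0)
so (chi_2 * chi_3) takes values
  {e} -> 2, {r^1, r^2} -> -1, {s, sr, ..., sr^2} -> 0.
Now take the inner product of this character with each irreducible chi from the table, <chi_2*chi_3, chi> = (1/6) sum_C |C| (chi_2*chi_3)(C) conj(chi(C)):
  <chi_2*chi_3, chi_1> = (1/6)[1*(2)*conj(1) + 2*(-1)*conj(1) + 3*(0)*conj(1)]
      = (1/6)[(2) + (-2) + (0)] = 0/6 = 0
  <chi_2*chi_3, chi_2> = (1/6)[1*(2)*conj(1) + 2*(-1)*conj(1) + 3*(0)*conj(-1)]
      = (1/6)[(2) + (-2) + (0)] = 0/6 = 0
  <chi_2*chi_3, chi_3> = (1/6)[1*(2)*conj(2) + 2*(-1)*conj(-1) + 3*(0)*conj(0)]
      = (1/6)[(4) + (2) + (0)] = 6/6 = 1
Hence the multiplicities are chi_3: 1. Dimension check: dim(chi_2)*dim(chi_3) = 1*2 = 2 and sum (mult * dim) = 1*2 = 2.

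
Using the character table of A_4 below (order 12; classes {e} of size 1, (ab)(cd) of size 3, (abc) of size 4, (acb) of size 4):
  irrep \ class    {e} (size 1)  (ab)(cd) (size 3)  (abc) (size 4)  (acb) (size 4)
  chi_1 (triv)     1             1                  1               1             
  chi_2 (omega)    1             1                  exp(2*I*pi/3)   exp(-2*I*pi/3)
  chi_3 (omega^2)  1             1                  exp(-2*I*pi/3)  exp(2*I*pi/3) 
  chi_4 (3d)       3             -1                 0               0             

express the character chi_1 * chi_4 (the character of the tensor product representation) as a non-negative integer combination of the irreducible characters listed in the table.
chi_1 tensor chi_4 = chi_4 (all other irreducibles have multiplicity 0).

Why: The character of a tensor product is the pointwise product (chi_1 * chi_4)(C) = chi_1(C) * chi_4(C):
  {e}: (1)*(3), (ab)(cd): (1)*(-1), (abc): (1)*(0), (acb): (1)*(0)
so (chi_1 * chi_4) takes values
  {e} -> 3, (ab)(cd) -> -1, (abc) -> 0, (acb) -> 0.
Now take the inner product of this character with each irreducible chi from the table, <chi_1*chi_4, chi> = (1/12) sum_C |C| (chi_1*chi_4)(C) conj(chi(C)):
  <chi_1*chi_4, chi_1> = (1/12)[1*(3)*conj(1) + 3*(-1)*conj(1) + 4*(0)*conj(1) + 4*(0)*conj(1)]
      = (1/12)[(3) + (-3) + (0) + (0)] = 0/12 = 0
  <chi_1*chi_4, chi_2> = (1/12)[1*(3)*conj(1) + 3*(-1)*conj(1) + 4*(0)*conj(exp(2*I*pi/3)) + 4*(0)*conj(exp(-2*I*pi/3))]
      = (1/12)[(3) + (-3) + (0) + (0)] = 0/12 = 0
  <chi_1*chi_4, chi_3> = (1/12)[1*(3)*conj(1) + 3*(-1)*conj(1) + 4*(0)*conj(exp(-2*I*pi/3)) + 4*(0)*conj(exp(2*I*pi/3))]
      = (1/12)[(3) + (-3) + (0) + (0)] = 0/12 = 0
  <chi_1*chi_4, chi_4> = (1/12)[1*(3)*conj(3) + 3*(-1)*conj(-1) + 4*(0)*conj(0) + 4*(0)*conj(0)]
      = (1/12)[(9) + (3) + (0) + (0)] = 12/12 = 1
(Exp terms are combined using exp(i*s)*conj(exp(i*t)) = exp(i*(s-t)), and sums of them are collapsed using the identity that for every m > 1 the m distinct m-th roots of unity sum to 0, e.g. 1 + exp(2*I*pi/3) + exp(-2*I*pi/3) = 0.)
Hence the multiplicities are chi_4: 1. Dimension check: dim(chi_1)*dim(chi_4) = 1*3 = 3 and sum (mult * dim) = 1*3 = 3.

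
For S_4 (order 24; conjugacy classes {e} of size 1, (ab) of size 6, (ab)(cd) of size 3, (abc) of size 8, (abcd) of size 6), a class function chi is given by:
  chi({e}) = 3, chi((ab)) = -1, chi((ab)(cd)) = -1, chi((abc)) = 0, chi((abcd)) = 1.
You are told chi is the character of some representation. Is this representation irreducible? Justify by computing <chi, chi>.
Irreducible: <chi, chi> = 1.

Justification: <chi, chi> = (1/|G|) sum_C |C| * |chi(C)|^2 = (1/24)[1*|3|^2 + 6*|-1|^2 + 3*|-1|^2 + 8*|0|^2 + 6*|1|^2]
  = (1/24)[(9) + (6) + (3) + (0) + (6)] = 24/24 = 1.
A character is irreducible iff <chi, chi> = 1, so this representation is irreducible.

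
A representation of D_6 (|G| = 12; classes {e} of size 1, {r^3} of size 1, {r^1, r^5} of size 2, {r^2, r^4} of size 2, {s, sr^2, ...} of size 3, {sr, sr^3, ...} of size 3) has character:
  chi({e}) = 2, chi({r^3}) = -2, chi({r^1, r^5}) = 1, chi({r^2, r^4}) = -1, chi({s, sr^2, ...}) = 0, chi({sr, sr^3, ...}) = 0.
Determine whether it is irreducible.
Irreducible: <chi, chi> = 1.

Solution. <chi, chi> = (1/|G|) sum_C |C| * |chi(C)|^2 = (1/12)[1*|2|^2 + 1*|-2|^2 + 2*|1|^2 + 2*|-1|^2 + 3*|0|^2 + 3*|0|^2]
  = (1/12)[(4) + (4) + (2) + (2) + (0) + (0)] = 12/12 = 1.
A character is irreducible iff <chi, chi> = 1, so this representation is irreducible.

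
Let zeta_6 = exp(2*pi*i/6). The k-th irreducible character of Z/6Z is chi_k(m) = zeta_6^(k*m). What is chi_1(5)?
chi_1(5) = zeta_6^5 = exp(-I*pi/3)

Reasoning: chi_1(5) = zeta_6^(1*5) = zeta_6^5. Since zeta_6^6 = 1, this equals zeta_6^5 = exp(2*pi*i*5/6) = exp(-I*pi/3).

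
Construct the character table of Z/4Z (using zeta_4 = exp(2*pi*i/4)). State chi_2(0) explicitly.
Character table of Z/4Z (irreps indexed chi_0,...,chi_3 with chi_k(m) = zeta_4^(k*m), zeta_4 = exp(2*pi*i/4)):
  irrep \ class  {0} (size 1)  {1} (size 1)  {2} (size 1)  {3} (size 1)
  chi_0          1             1             1             1           
  chi_1          1             I             -1            -I          
  chi_2          1             -1            1             -1          
  chi_3          1             -I            -1            I           

Spot check: chi_2(0) = zeta_4^(2*0) = zeta_4^0 = 1.

Why: Z/4Z is abelian, so all 4 irreducible complex representations are 1-dimensional. They are given by chi_k(m) = zeta_4^(k*m) for k = 0,...,3. Row orthogonality: sum_m chi_k(m) conj(chi_l(m)) = 4 * [k = l].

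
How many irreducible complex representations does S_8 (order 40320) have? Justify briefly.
22

Derivation: The number of irreducible complex representations of a finite group equals its number of conjugacy classes. Conjugacy classes in S_8 correspond to cycle types, i.e. partitions of 8; there are p(8) = 22 of them, so S_8 (order 40320) has exactly 22 irreducible complex representations.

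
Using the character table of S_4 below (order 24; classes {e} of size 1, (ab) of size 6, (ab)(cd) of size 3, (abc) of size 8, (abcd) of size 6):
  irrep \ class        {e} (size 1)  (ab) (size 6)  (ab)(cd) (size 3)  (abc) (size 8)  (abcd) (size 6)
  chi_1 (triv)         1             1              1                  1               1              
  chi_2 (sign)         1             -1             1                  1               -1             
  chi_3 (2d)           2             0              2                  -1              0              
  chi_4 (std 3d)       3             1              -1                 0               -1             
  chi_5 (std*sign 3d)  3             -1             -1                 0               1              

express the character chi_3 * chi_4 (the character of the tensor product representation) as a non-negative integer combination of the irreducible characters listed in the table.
chi_3 tensor chi_4 = chi_4 + chi_5 (all other irreducibles have multiplicity 0).

Working: The character of a tensor product is the pointwise product (chi_3 * chi_4)(C) = chi_3(C) * chi_4(C):
  {e}: (2)*(3), (ab): (0)*(1), (ab)(cd): (2)*(-1), (abc): (-1)*(0), (abcd): (0)*(-1)
so (chi_3 * chi_4) takes values
  {e} -> 6, (ab) -> 0, (ab)(cd) -> -2, (abc) -> 0, (abcd) -> 0.
Now take the inner product of this character with each irreducible chi from the table, <chi_3*chi_4, chi> = (1/24) sum_C |C| (chi_3*chi_4)(C) conj(chi(C)):
  <chi_3*chi_4, chi_1> = (1/24)[1*(6)*conj(1) + 6*(0)*conj(1) + 3*(-2)*conj(1) + 8*(0)*conj(1) + 6*(0)*conj(1)]
      = (1/24)[(6) + (0) + (-6) + (0) + (0)] = 0/24 = 0
  <chi_3*chi_4, chi_2> = (1/24)[1*(6)*conj(1) + 6*(0)*conj(-1) + 3*(-2)*conj(1) + 8*(0)*conj(1) + 6*(0)*conj(-1)]
      = (1/24)[(6) + (0) + (-6) + (0) + (0)] = 0/24 = 0
  <chi_3*chi_4, chi_3> = (1/24)[1*(6)*conj(2) + 6*(0)*conj(0) + 3*(-2)*conj(2) + 8*(0)*conj(-1) + 6*(0)*conj(0)]
      = (1/24)[(12) + (0) + (-12) + (0) + (0)] = 0/24 = 0
  <chi_3*chi_4, chi_4> = (1/24)[1*(6)*conj(3) + 6*(0)*conj(1) + 3*(-2)*conj(-1) + 8*(0)*conj(0) + 6*(0)*conj(-1)]
      = (1/24)[(18) + (0) + (6) + (0) + (0)] = 24/24 = 1
  <chi_3*chi_4, chi_5> = (1/24)[1*(6)*conj(3) + 6*(0)*conj(-1) + 3*(-2)*conj(-1) + 8*(0)*conj(0) + 6*(0)*conj(1)]
      = (1/24)[(18) + (0) + (6) + (0) + (0)] = 24/24 = 1
Hence the multiplicities are chi_4: 1, chi_5: 1. Dimension check: dim(chi_3)*dim(chi_4) = 2*3 = 6 and sum (mult * dim) = 1*3 + 1*3 = 6.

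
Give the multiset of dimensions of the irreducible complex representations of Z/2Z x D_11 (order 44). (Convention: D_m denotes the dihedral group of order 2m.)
Dimensions: 1, 1, 1, 1, 2, 2, 2, 2, 2, 2, 2, 2, 2, 2

Explanation: There are 14 irreducibles (= number of conjugacy classes). Their dimensions d_i satisfy sum d_i^2 = |G| = 44: 1 + 1 + 1 + 1 + 4 + 4 + 4 + 4 + 4 + 4 + 4 + 4 + 4 + 4 = 44. (For the product with Z/2Z: each of the 2 1-dim characters of Z/2Z tensors with each irrep of D_11, giving 2 copies of each D_11-dimension.)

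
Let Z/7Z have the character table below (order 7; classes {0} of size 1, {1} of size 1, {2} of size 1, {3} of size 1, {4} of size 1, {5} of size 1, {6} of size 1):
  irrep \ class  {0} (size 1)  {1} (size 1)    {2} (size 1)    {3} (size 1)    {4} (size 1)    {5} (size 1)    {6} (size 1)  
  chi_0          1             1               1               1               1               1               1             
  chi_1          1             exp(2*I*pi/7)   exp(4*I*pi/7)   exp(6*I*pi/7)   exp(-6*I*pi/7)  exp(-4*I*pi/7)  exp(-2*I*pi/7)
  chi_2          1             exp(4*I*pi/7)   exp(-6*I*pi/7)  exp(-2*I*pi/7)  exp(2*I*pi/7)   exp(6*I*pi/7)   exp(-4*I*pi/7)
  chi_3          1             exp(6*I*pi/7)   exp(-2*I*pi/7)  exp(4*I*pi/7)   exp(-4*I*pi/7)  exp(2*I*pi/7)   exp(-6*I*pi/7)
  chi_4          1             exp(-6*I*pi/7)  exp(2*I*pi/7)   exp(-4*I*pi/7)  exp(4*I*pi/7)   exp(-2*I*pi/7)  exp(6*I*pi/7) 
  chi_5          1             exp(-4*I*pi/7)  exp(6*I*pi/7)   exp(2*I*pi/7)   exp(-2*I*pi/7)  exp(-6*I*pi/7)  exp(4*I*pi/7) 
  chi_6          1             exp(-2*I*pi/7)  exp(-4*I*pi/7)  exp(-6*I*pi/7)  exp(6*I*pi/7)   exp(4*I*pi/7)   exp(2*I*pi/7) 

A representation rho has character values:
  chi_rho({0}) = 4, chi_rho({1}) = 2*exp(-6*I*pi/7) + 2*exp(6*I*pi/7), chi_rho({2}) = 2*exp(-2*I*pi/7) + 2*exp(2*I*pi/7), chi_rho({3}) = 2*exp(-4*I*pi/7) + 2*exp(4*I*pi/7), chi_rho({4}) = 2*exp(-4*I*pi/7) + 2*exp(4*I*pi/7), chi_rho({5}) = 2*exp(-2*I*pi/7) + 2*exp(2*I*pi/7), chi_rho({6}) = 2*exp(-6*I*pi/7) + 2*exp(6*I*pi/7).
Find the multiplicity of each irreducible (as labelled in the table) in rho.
Multiplicities: chi_0: 0, chi_1: 0, chi_2: 0, chi_3: 2, chi_4: 2, chi_5: 0, chi_6: 0.

Justification: Use <chi_rho, chi> = (1/|G|) sum_C |C| * chi_rho(C) * conj(chi(C)) with |G| = 7 for each irreducible chi in the table:
  <chi_rho, chi_0> = (1/7)[1*(4)*conj(1) + 1*(2*exp(-6*I*pi/7) + 2*exp(6*I*pi/7))*conj(1) + 1*(2*exp(-2*I*pi/7) + 2*exp(2*I*pi/7))*conj(1) + 1*(2*exp(-4*I*pi/7) + 2*exp(4*I*pi/7))*conj(1) + 1*(2*exp(-4*I*pi/7) + 2*exp(4*I*pi/7))*conj(1) + 1*(2*exp(-2*I*pi/7) + 2*exp(2*I*pi/7))*conj(1) + 1*(2*exp(-6*I*pi/7) + 2*exp(6*I*pi/7))*conj(1)]
      = (1/7)[(4) + (2*exp(-6*I*pi/7) + 2*exp(6*I*pi/7)) + (2*exp(-2*I*pi/7) + 2*exp(2*I*pi/7)) + (2*exp(-4*I*pi/7) + 2*exp(4*I*pi/7)) + (2*exp(-4*I*pi/7) + 2*exp(4*I*pi/7)) + (2*exp(-2*I*pi/7) + 2*exp(2*I*pi/7)) + (2*exp(-6*I*pi/7) + 2*exp(6*I*pi/7))] = 0/7 = 0
  <chi_rho, chi_1> = (1/7)[1*(4)*conj(1) + 1*(2*exp(-6*I*pi/7) + 2*exp(6*I*pi/7))*conj(exp(2*I*pi/7)) + 1*(2*exp(-2*I*pi/7) + 2*exp(2*I*pi/7))*conj(exp(4*I*pi/7)) + 1*(2*exp(-4*I*pi/7) + 2*exp(4*I*pi/7))*conj(exp(6*I*pi/7)) + 1*(2*exp(-4*I*pi/7) + 2*exp(4*I*pi/7))*conj(exp(-6*I*pi/7)) + 1*(2*exp(-2*I*pi/7) + 2*exp(2*I*pi/7))*conj(exp(-4*I*pi/7)) + 1*(2*exp(-6*I*pi/7) + 2*exp(6*I*pi/7))*conj(exp(-2*I*pi/7))]
      = (1/7)[(4) + (2*exp(6*I*pi/7) + 2*exp(4*I*pi/7)) + (2*exp(-2*I*pi/7) + 2*exp(-6*I*pi/7)) + (2*exp(-2*I*pi/7) + 2*exp(4*I*pi/7)) + (2*exp(-4*I*pi/7) + 2*exp(2*I*pi/7)) + (2*exp(6*I*pi/7) + 2*exp(2*I*pi/7)) + (2*exp(-4*I*pi/7) + 2*exp(-6*I*pi/7))] = 0/7 = 0
  <chi_rho, chi_2> = (1/7)[1*(4)*conj(1) + 1*(2*exp(-6*I*pi/7) + 2*exp(6*I*pi/7))*conj(exp(4*I*pi/7)) + 1*(2*exp(-2*I*pi/7) + 2*exp(2*I*pi/7))*conj(exp(-6*I*pi/7)) + 1*(2*exp(-4*I*pi/7) + 2*exp(4*I*pi/7))*conj(exp(-2*I*pi/7)) + 1*(2*exp(-4*I*pi/7) + 2*exp(4*I*pi/7))*conj(exp(2*I*pi/7)) + 1*(2*exp(-2*I*pi/7) + 2*exp(2*I*pi/7))*conj(exp(6*I*pi/7)) + 1*(2*exp(-6*I*pi/7) + 2*exp(6*I*pi/7))*conj(exp(-4*I*pi/7))]
      = (1/7)[(4) + (2*exp(2*I*pi/7) + 2*exp(4*I*pi/7)) + (2*exp(-6*I*pi/7) + 2*exp(4*I*pi/7)) + (2*exp(-2*I*pi/7) + 2*exp(6*I*pi/7)) + (2*exp(-6*I*pi/7) + 2*exp(2*I*pi/7)) + (2*exp(-4*I*pi/7) + 2*exp(6*I*pi/7)) + (2*exp(-4*I*pi/7) + 2*exp(-2*I*pi/7))] = 0/7 = 0
  <chi_rho, chi_3> = (1/7)[1*(4)*conj(1) + 1*(2*exp(-6*I*pi/7) + 2*exp(6*I*pi/7))*conj(exp(6*I*pi/7)) + 1*(2*exp(-2*I*pi/7) + 2*exp(2*I*pi/7))*conj(exp(-2*I*pi/7)) + 1*(2*exp(-4*I*pi/7) + 2*exp(4*I*pi/7))*conj(exp(4*I*pi/7)) + 1*(2*exp(-4*I*pi/7) + 2*exp(4*I*pi/7))*conj(exp(-4*I*pi/7)) + 1*(2*exp(-2*I*pi/7) + 2*exp(2*I*pi/7))*conj(exp(2*I*pi/7)) + 1*(2*exp(-6*I*pi/7) + 2*exp(6*I*pi/7))*conj(exp(-6*I*pi/7))]
      = (1/7)[(4) + (2 + 2*exp(2*I*pi/7)) + (2 + 2*exp(4*I*pi/7)) + (2 + 2*exp(6*I*pi/7)) + (2 + 2*exp(-6*I*pi/7)) + (2 + 2*exp(-4*I*pi/7)) + (2 + 2*exp(-2*I*pi/7))] = 14/7 = 2
  <chi_rho, chi_4> = (1/7)[1*(4)*conj(1) + 1*(2*exp(-6*I*pi/7) + 2*exp(6*I*pi/7))*conj(exp(-6*I*pi/7)) + 1*(2*exp(-2*I*pi/7) + 2*exp(2*I*pi/7))*conj(exp(2*I*pi/7)) + 1*(2*exp(-4*I*pi/7) + 2*exp(4*I*pi/7))*conj(exp(-4*I*pi/7)) + 1*(2*exp(-4*I*pi/7) + 2*exp(4*I*pi/7))*conj(exp(4*I*pi/7)) + 1*(2*exp(-2*I*pi/7) + 2*exp(2*I*pi/7))*conj(exp(-2*I*pi/7)) + 1*(2*exp(-6*I*pi/7) + 2*exp(6*I*pi/7))*conj(exp(6*I*pi/7))]
      = (1/7)[(4) + (2 + 2*exp(-2*I*pi/7)) + (2 + 2*exp(-4*I*pi/7)) + (2 + 2*exp(-6*I*pi/7)) + (2 + 2*exp(6*I*pi/7)) + (2 + 2*exp(4*I*pi/7)) + (2 + 2*exp(2*I*pi/7))] = 14/7 = 2
  <chi_rho, chi_5> = (1/7)[1*(4)*conj(1) + 1*(2*exp(-6*I*pi/7) + 2*exp(6*I*pi/7))*conj(exp(-4*I*pi/7)) + 1*(2*exp(-2*I*pi/7) + 2*exp(2*I*pi/7))*conj(exp(6*I*pi/7)) + 1*(2*exp(-4*I*pi/7) + 2*exp(4*I*pi/7))*conj(exp(2*I*pi/7)) + 1*(2*exp(-4*I*pi/7) + 2*exp(4*I*pi/7))*conj(exp(-2*I*pi/7)) + 1*(2*exp(-2*I*pi/7) + 2*exp(2*I*pi/7))*conj(exp(-6*I*pi/7)) + 1*(2*exp(-6*I*pi/7) + 2*exp(6*I*pi/7))*conj(exp(4*I*pi/7))]
      = (1/7)[(4) + (2*exp(-4*I*pi/7) + 2*exp(-2*I*pi/7)) + (2*exp(-4*I*pi/7) + 2*exp(6*I*pi/7)) + (2*exp(-6*I*pi/7) + 2*exp(2*I*pi/7)) + (2*exp(-2*I*pi/7) + 2*exp(6*I*pi/7)) + (2*exp(-6*I*pi/7) + 2*exp(4*I*pi/7)) + (2*exp(2*I*pi/7) + 2*exp(4*I*pi/7))] = 0/7 = 0
  <chi_rho, chi_6> = (1/7)[1*(4)*conj(1) + 1*(2*exp(-6*I*pi/7) + 2*exp(6*I*pi/7))*conj(exp(-2*I*pi/7)) + 1*(2*exp(-2*I*pi/7) + 2*exp(2*I*pi/7))*conj(exp(-4*I*pi/7)) + 1*(2*exp(-4*I*pi/7) + 2*exp(4*I*pi/7))*conj(exp(-6*I*pi/7)) + 1*(2*exp(-4*I*pi/7) + 2*exp(4*I*pi/7))*conj(exp(6*I*pi/7)) + 1*(2*exp(-2*I*pi/7) + 2*exp(2*I*pi/7))*conj(exp(4*I*pi/7)) + 1*(2*exp(-6*I*pi/7) + 2*exp(6*I*pi/7))*conj(exp(2*I*pi/7))]
      = (1/7)[(4) + (2*exp(-4*I*pi/7) + 2*exp(-6*I*pi/7)) + (2*exp(6*I*pi/7) + 2*exp(2*I*pi/7)) + (2*exp(-4*I*pi/7) + 2*exp(2*I*pi/7)) + (2*exp(-2*I*pi/7) + 2*exp(4*I*pi/7)) + (2*exp(-2*I*pi/7) + 2*exp(-6*I*pi/7)) + (2*exp(6*I*pi/7) + 2*exp(4*I*pi/7))] = 0/7 = 0
(Exp terms are combined using exp(i*s)*conj(exp(i*t)) = exp(i*(s-t)), and sums of them are collapsed using the identity that for every m > 1 the m distinct m-th roots of unity sum to 0, e.g. 1 + exp(2*I*pi/3) + exp(-2*I*pi/3) = 0.)
Dimension check: dim(rho) = sum (mult * dim) = 0*1 + 0*1 + 0*1 + 2*1 + 2*1 + 0*1 + 0*1 = 4 = chi_rho(e) = 4.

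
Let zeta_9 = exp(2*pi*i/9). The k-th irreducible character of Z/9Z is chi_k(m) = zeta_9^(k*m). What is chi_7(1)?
chi_7(1) = zeta_9^7 = exp(-4*I*pi/9)

Solution. chi_7(1) = zeta_9^(7*1) = zeta_9^7. Since zeta_9^9 = 1, this equals zeta_9^7 = exp(2*pi*i*7/9) = exp(-4*I*pi/9).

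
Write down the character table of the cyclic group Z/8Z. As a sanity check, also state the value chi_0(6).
Character table of Z/8Z (irreps indexed chi_0,...,chi_7 with chi_k(m) = zeta_8^(k*m), zeta_8 = exp(2*pi*i/8)):
  irrep \ class  {0} (size 1)  {1} (size 1)    {2} (size 1)  {3} (size 1)    {4} (size 1)  {5} (size 1)    {6} (size 1)  {7} (size 1)  
  chi_0          1             1               1             1               1             1               1             1             
  chi_1          1             exp(I*pi/4)     I             exp(3*I*pi/4)   -1            exp(-3*I*pi/4)  -I            exp(-I*pi/4)  
  chi_2          1             I               -1            -I              1             I               -1            -I            
  chi_3          1             exp(3*I*pi/4)   -I            exp(I*pi/4)     -1            exp(-I*pi/4)    I             exp(-3*I*pi/4)
  chi_4          1             -1              1             -1              1             -1              1             -1            
  chi_5          1             exp(-3*I*pi/4)  I             exp(-I*pi/4)    -1            exp(I*pi/4)     -I            exp(3*I*pi/4) 
  chi_6          1             -I              -1            I               1             -I              -1            I             
  chi_7          1             exp(-I*pi/4)    -I            exp(-3*I*pi/4)  -1            exp(3*I*pi/4)   I             exp(I*pi/4)   

Spot check: chi_0(6) = zeta_8^(0*6) = zeta_8^0 = 1.

Argument: Z/8Z is abelian, so all 8 irreducible complex representations are 1-dimensional. They are given by chi_k(m) = zeta_8^(k*m) for k = 0,...,7. Row orthogonality: sum_m chi_k(m) conj(chi_l(m)) = 8 * [k = l].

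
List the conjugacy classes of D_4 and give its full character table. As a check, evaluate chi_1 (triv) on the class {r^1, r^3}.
Conjugacy classes: {e} of size 1, {r^2} of size 1, {r^1, r^3} of size 2, {s, sr^2, ...} of size 2, {sr, sr^3, ...} of size 2.
Character table:
  irrep \ class              {e} (size 1)  {r^2} (size 1)  {r^1, r^3} (size 2)  {s, sr^2, ...} (size 2)  {sr, sr^3, ...} (size 2)
  chi_1 (triv)               1             1               1                    1                        1                       
  chi_2 (sign: r->1, s->-1)  1             1               1                    -1                       -1                      
  chi_3 (r->-1, s->1)        1             1               -1                   1                        -1                      
  chi_4 (r->-1, s->-1)       1             1               -1                   -1                       1                       
  chi_5 (2d, j=1)            2             -2              0                    0                        0                       

Spot check: chi_1 (triv) on {r^1, r^3} = 1.

Why: D_4 has order 2*4 = 8 with 5 conjugacy classes, hence 5 irreducibles. Sum of squared dims 1 + 1 + 1 + 1 + 4 = 8 = |G|. Linear characters come from the abelianisation; the 2-dimensional irreps have character r^k -> 2*cos(2*pi*j*k/4), reflections -> 0.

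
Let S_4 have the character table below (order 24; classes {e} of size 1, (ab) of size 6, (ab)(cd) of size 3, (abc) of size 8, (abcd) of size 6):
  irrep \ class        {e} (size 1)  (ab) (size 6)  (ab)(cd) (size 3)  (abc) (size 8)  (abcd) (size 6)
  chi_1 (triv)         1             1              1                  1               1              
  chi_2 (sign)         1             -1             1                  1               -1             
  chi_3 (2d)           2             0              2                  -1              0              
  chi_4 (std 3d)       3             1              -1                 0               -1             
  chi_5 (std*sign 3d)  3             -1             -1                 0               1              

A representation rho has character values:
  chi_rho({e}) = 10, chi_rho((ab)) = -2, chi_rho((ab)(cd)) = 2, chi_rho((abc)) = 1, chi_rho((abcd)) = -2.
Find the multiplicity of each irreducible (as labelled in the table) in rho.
Multiplicities: chi_1: 0, chi_2: 2, chi_3: 1, chi_4: 1, chi_5: 1.

Use <chi_rho, chi> = (1/|G|) sum_C |C| * chi_rho(C) * conj(chi(C)) with |G| = 24 for each irreducible chi in the table:
  <chi_rho, chi_1> = (1/24)[1*(10)*conj(1) + 6*(-2)*conj(1) + 3*(2)*conj(1) + 8*(1)*conj(1) + 6*(-2)*conj(1)]
      = (1/24)[(10) + (-12) + (6) + (8) + (-12)] = 0/24 = 0
  <chi_rho, chi_2> = (1/24)[1*(10)*conj(1) + 6*(-2)*conj(-1) + 3*(2)*conj(1) + 8*(1)*conj(1) + 6*(-2)*conj(-1)]
      = (1/24)[(10) + (12) + (6) + (8) + (12)] = 48/24 = 2
  <chi_rho, chi_3> = (1/24)[1*(10)*conj(2) + 6*(-2)*conj(0) + 3*(2)*conj(2) + 8*(1)*conj(-1) + 6*(-2)*conj(0)]
      = (1/24)[(20) + (0) + (12) + (-8) + (0)] = 24/24 = 1
  <chi_rho, chi_4> = (1/24)[1*(10)*conj(3) + 6*(-2)*conj(1) + 3*(2)*conj(-1) + 8*(1)*conj(0) + 6*(-2)*conj(-1)]
      = (1/24)[(30) + (-12) + (-6) + (0) + (12)] = 24/24 = 1
  <chi_rho, chi_5> = (1/24)[1*(10)*conj(3) + 6*(-2)*conj(-1) + 3*(2)*conj(-1) + 8*(1)*conj(0) + 6*(-2)*conj(1)]
      = (1/24)[(30) + (12) + (-6) + (0) + (-12)] = 24/24 = 1
Dimension check: dim(rho) = sum (mult * dim) = 0*1 + 2*1 + 1*2 + 1*3 + 1*3 = 10 = chi_rho(e) = 10.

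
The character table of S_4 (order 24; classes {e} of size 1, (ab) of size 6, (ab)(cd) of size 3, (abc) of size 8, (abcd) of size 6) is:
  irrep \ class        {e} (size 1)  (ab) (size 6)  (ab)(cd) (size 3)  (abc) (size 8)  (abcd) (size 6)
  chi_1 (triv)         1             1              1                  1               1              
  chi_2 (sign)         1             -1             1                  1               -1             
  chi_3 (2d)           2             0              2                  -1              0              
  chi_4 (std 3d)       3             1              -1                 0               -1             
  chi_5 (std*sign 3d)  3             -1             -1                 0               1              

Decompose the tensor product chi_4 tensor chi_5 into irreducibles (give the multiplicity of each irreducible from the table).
chi_4 tensor chi_5 = chi_2 + chi_3 + chi_4 + chi_5 (all other irreducibles have multiplicity 0).

Working: The character of a tensor product is the pointwise product (chi_4 * chi_5)(C) = chi_4(C) * chi_5(C):
  {e}: (3)*(3), (ab): (1)*(-1), (ab)(cd): (-1)*(-1), (abc): (0)*(0), (abcd): (-1)*(1)
so (chi_4 * chi_5) takes values
  {e} -> 9, (ab) -> -1, (ab)(cd) -> 1, (abc) -> 0, (abcd) -> -1.
Now take the inner product of this character with each irreducible chi from the table, <chi_4*chi_5, chi> = (1/24) sum_C |C| (chi_4*chi_5)(C) conj(chi(C)):
  <chi_4*chi_5, chi_1> = (1/24)[1*(9)*conj(1) + 6*(-1)*conj(1) + 3*(1)*conj(1) + 8*(0)*conj(1) + 6*(-1)*conj(1)]
      = (1/24)[(9) + (-6) + (3) + (0) + (-6)] = 0/24 = 0
  <chi_4*chi_5, chi_2> = (1/24)[1*(9)*conj(1) + 6*(-1)*conj(-1) + 3*(1)*conj(1) + 8*(0)*conj(1) + 6*(-1)*conj(-1)]
      = (1/24)[(9) + (6) + (3) + (0) + (6)] = 24/24 = 1
  <chi_4*chi_5, chi_3> = (1/24)[1*(9)*conj(2) + 6*(-1)*conj(0) + 3*(1)*conj(2) + 8*(0)*conj(-1) + 6*(-1)*conj(0)]
      = (1/24)[(18) + (0) + (6) + (0) + (0)] = 24/24 = 1
  <chi_4*chi_5, chi_4> = (1/24)[1*(9)*conj(3) + 6*(-1)*conj(1) + 3*(1)*conj(-1) + 8*(0)*conj(0) + 6*(-1)*conj(-1)]
      = (1/24)[(27) + (-6) + (-3) + (0) + (6)] = 24/24 = 1
  <chi_4*chi_5, chi_5> = (1/24)[1*(9)*conj(3) + 6*(-1)*conj(-1) + 3*(1)*conj(-1) + 8*(0)*conj(0) + 6*(-1)*conj(1)]
      = (1/24)[(27) + (6) + (-3) + (0) + (-6)] = 24/24 = 1
Hence the multiplicities are chi_2: 1, chi_3: 1, chi_4: 1, chi_5: 1. Dimension check: dim(chi_4)*dim(chi_5) = 3*3 = 9 and sum (mult * dim) = 1*1 + 1*2 + 1*3 + 1*3 = 9.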